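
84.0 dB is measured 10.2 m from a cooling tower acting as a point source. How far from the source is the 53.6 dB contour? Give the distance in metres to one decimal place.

Point-source spreading drops the level by 20·log₁₀(r₂/r₁); inverting, r₂/r₁ = 10^(ΔL/20).
r₂ = 10.2·10^((84.0−53.6)/20) = 10.2·10^(30.4/20) = 337.75 m.

337.8 m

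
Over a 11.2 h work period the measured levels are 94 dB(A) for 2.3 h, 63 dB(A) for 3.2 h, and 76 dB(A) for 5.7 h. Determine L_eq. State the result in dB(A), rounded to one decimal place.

87.3 dB(A)

The energy average is taken in the linear domain: L_eq = 10·log₁₀[(Σ tᵢ·10^(Lᵢ/10))/T], T = 11.2 h.
Σ tᵢ·10^(Lᵢ/10) = 2.3·10^(94/10) + 3.2·10^(63/10) + 5.7·10^(76/10) = 6.011e+09.
L_eq = 10·log₁₀(6.011e+09/11.2) = 87.30 dB(A).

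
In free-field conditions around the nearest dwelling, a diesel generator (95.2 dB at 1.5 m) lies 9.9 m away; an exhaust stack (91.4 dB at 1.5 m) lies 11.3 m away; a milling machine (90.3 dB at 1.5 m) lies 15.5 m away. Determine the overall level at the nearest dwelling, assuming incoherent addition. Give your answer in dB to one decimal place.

First find each source's level at the receiver (point-source: −20·log₁₀(r/r_ref)), then combine on an intensity basis.
diesel generator: 95.2 − 20·log₁₀(9.9/1.5) = 95.2 − 16.39 = 78.81 dB.
exhaust stack: 91.4 − 20·log₁₀(11.3/1.5) = 91.4 − 17.54 = 73.86 dB.
milling machine: 90.3 − 20·log₁₀(15.5/1.5) = 90.3 − 20.28 = 70.02 dB.
Σ 10^(L/10) = 1.104e+08 → L_total = 10·log₁₀(1.104e+08) = 80.43 dB.

80.4 dB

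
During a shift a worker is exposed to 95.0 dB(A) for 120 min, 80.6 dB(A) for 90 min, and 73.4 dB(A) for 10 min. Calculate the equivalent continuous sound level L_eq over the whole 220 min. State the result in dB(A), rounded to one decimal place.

92.5 dB(A)

L_eq = 10·log₁₀[(1/T)·Σ tᵢ·10^(Lᵢ/10)] with T = 220 min.
Σ tᵢ·10^(Lᵢ/10) = 120·10^(95.0/10) + 90·10^(80.6/10) + 10·10^(73.4/10) = 3.900e+11.
L_eq = 10·log₁₀(3.900e+11/220) = 92.49 dB(A).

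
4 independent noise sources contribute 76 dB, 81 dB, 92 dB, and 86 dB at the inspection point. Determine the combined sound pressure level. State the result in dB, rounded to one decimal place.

For uncorrelated sources the intensities add, so convert each level to linear form, sum, and take 10·log₁₀ of the total.
Σ 10^(L/10) = 10^(76/10) + 10^(81/10) + 10^(92/10) + 10^(86/10) = 2.149e+09.
L_total = 10·log₁₀(2.149e+09) = 93.32 dB.

93.3 dB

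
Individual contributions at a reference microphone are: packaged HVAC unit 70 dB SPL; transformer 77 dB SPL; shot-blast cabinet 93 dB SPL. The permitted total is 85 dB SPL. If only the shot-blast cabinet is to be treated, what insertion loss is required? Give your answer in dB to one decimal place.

Everything except the shot-blast cabinet sums to 10^(70/10) + 10^(77/10) = 6.012e+07 in linear terms, 77.79 dB SPL.
To meet 85 dB SPL overall, the treated shot-blast cabinet may contribute at most 10^(85/10) − 6.012e+07 = 2.561e+08, i.e. 84.08 dB SPL.
Required insertion loss = 93 − 84.08 = 8.92 dB.

8.9 dB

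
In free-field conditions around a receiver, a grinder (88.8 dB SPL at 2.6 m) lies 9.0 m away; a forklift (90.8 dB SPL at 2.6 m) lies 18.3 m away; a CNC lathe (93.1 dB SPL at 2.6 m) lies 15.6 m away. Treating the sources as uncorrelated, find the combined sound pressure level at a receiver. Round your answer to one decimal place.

81.6 dB SPL

Propagate each source to the receiver with L = L_ref − 20·log₁₀(r/r_ref), then add intensities.
grinder: 88.8 − 20·log₁₀(9.0/2.6) = 88.8 − 10.79 = 78.01 dB SPL.
forklift: 90.8 − 20·log₁₀(18.3/2.6) = 90.8 − 16.95 = 73.85 dB SPL.
CNC lathe: 93.1 − 20·log₁₀(15.6/2.6) = 93.1 − 15.56 = 77.54 dB SPL.
Σ 10^(L/10) = 1.443e+08 → L_total = 10·log₁₀(1.443e+08) = 81.59 dB SPL.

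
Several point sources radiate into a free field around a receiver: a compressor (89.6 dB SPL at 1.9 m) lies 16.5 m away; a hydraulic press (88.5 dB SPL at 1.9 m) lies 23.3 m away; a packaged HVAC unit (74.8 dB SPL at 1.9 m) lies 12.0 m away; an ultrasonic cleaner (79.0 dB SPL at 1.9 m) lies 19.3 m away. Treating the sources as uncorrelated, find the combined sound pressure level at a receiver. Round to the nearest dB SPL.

Apply inverse-square spreading to bring every level to the receiver, then sum 10^(L/10).
compressor: 89.6 − 20·log₁₀(16.5/1.9) = 89.6 − 18.77 = 70.83 dB SPL.
hydraulic press: 88.5 − 20·log₁₀(23.3/1.9) = 88.5 − 21.77 = 66.73 dB SPL.
packaged HVAC unit: 74.8 − 20·log₁₀(12.0/1.9) = 74.8 − 16.01 = 58.79 dB SPL.
ultrasonic cleaner: 79.0 − 20·log₁₀(19.3/1.9) = 79.0 − 20.14 = 58.86 dB SPL.
Σ 10^(L/10) = 1.833e+07 → L_total = 10·log₁₀(1.833e+07) = 72.63 dB SPL.

73 dB SPL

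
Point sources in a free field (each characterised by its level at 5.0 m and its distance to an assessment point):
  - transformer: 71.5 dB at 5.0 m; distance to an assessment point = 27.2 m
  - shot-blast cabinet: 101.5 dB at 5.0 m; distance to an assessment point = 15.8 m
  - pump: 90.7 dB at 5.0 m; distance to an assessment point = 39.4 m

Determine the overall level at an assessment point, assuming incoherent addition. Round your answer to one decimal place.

Propagate each source to the receiver with L = L_ref − 20·log₁₀(r/r_ref), then add intensities.
transformer: 71.5 − 20·log₁₀(27.2/5.0) = 71.5 − 14.71 = 56.79 dB.
shot-blast cabinet: 101.5 − 20·log₁₀(15.8/5.0) = 101.5 − 9.99 = 91.51 dB.
pump: 90.7 − 20·log₁₀(39.4/5.0) = 90.7 − 17.93 = 72.77 dB.
Σ 10^(L/10) = 1.434e+09 → L_total = 10·log₁₀(1.434e+09) = 91.57 dB.

91.6 dB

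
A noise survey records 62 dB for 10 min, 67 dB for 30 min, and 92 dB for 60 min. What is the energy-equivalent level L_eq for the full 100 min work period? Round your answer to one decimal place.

89.8 dB

The energy average is taken in the linear domain: L_eq = 10·log₁₀[(Σ tᵢ·10^(Lᵢ/10))/T], T = 100 min.
Σ tᵢ·10^(Lᵢ/10) = 10·10^(62/10) + 30·10^(67/10) + 60·10^(92/10) = 9.526e+10.
L_eq = 10·log₁₀(9.526e+10/100) = 89.79 dB.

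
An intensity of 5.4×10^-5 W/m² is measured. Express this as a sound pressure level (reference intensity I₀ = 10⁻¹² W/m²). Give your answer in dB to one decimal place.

Dividing by I₀ shifts the exponent by 12: I/I₀ = 5.4×10^7.
L = 10·(0.7324 + 7) = 77.32 dB.

77.3 dB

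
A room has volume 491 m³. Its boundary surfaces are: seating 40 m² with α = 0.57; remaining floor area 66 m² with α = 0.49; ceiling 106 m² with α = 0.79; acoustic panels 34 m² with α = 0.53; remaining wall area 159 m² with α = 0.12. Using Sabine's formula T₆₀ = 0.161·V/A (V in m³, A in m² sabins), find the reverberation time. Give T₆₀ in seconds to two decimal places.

0.45 s

Total absorption A = 40·0.57 + 66·0.49 + 106·0.79 + 34·0.53 + 159·0.12 = 175.98 m² sabins.
T₆₀ = 0.161·V/A = 0.161·491/175.98 = 0.449 s.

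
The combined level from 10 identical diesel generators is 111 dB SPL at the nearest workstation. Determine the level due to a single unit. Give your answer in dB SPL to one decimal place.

Dividing the total intensity by 10 lowers the level by 10·log₁₀ 10 = 10.000 dB: L₁ = 111 − 10.000.

101.0 dB SPL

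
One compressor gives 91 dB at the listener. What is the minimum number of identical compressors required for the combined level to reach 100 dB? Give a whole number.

N identical sources give L₁ + 10·log₁₀ N, so require 10·log₁₀ N ≥ 100 − 91 = 9.0 dB.
N ≥ 10^(9.0/10) = 7.943, so N = 8.

8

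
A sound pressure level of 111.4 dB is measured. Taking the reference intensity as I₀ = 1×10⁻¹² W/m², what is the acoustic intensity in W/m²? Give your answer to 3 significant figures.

L = 10·log₁₀(I/I₀) ⇒ I = I₀·10^(L/10) = 10⁻¹² × 10^11.14.

0.138 W/m²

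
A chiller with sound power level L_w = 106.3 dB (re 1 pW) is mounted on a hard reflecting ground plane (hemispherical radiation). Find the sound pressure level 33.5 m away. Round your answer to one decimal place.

67.8 dB

L_p = L_w − 10·log₁₀(2π·r²) with r = 33.5 m.
2π·r² = 7051 m², 10·log₁₀ of that is 38.483 dB.
L_p = 106.3 − 38.483 = 67.82 dB.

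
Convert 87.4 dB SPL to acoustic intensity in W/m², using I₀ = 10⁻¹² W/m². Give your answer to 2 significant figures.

0.00055 W/m²

I/I₀ = 10^(87.4/10) = 5.495e+08, so I = 5.495e+08 × 10⁻¹² W/m².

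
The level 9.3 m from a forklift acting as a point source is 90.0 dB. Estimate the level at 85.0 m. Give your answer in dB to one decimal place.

70.8 dB

For a point source, L₂ = L₁ − 20·log₁₀(r₂/r₁).
L₂ = 90.0 − 20·log₁₀(85.0/9.3) = 90.0 − 19.219 = 70.78 dB.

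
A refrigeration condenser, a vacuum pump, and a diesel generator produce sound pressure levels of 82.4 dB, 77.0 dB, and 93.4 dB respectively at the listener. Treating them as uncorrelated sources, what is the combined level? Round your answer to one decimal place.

Incoherent sources combine by intensity addition: L_total = 10·log₁₀(Σ 10^(L_i/10)).
Σ 10^(L/10) = 10^(82.4/10) + 10^(77.0/10) + 10^(93.4/10) = 2.412e+09.
L_total = 10·log₁₀(2.412e+09) = 93.82 dB.

93.8 dB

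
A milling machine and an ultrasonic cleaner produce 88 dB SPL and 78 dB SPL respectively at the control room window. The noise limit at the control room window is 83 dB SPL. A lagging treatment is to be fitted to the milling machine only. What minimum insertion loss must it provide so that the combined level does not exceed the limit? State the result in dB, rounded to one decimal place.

6.7 dB

Everything except the milling machine sums to 10^(78/10) = 6.310e+07 in linear terms, 78.00 dB SPL.
To meet 83 dB SPL overall, the treated milling machine may contribute at most 10^(83/10) − 6.310e+07 = 1.364e+08, i.e. 81.35 dB SPL.
So the milling machine must be reduced from 88 to 81.35 dB SPL: IL = 6.65 dB.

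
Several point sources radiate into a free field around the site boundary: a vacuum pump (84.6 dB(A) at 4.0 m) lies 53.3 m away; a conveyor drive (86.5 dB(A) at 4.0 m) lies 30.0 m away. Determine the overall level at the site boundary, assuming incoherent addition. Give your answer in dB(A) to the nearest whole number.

Propagate each source to the receiver with L = L_ref − 20·log₁₀(r/r_ref), then add intensities.
vacuum pump: 84.6 − 20·log₁₀(53.3/4.0) = 84.6 − 22.49 = 62.11 dB(A).
conveyor drive: 86.5 − 20·log₁₀(30.0/4.0) = 86.5 − 17.50 = 69.00 dB(A).
Σ 10^(L/10) = 9.565e+06 → L_total = 10·log₁₀(9.565e+06) = 69.81 dB(A).

70 dB(A)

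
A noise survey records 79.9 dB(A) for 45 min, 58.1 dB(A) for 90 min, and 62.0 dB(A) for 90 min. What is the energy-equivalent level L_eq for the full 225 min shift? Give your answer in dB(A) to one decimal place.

L_eq = 10·log₁₀[(1/T)·Σ tᵢ·10^(Lᵢ/10)] with T = 225 min.
Σ tᵢ·10^(Lᵢ/10) = 45·10^(79.9/10) + 90·10^(58.1/10) + 90·10^(62.0/10) = 4.598e+09.
L_eq = 10·log₁₀(4.598e+09/225) = 73.10 dB(A).

73.1 dB(A)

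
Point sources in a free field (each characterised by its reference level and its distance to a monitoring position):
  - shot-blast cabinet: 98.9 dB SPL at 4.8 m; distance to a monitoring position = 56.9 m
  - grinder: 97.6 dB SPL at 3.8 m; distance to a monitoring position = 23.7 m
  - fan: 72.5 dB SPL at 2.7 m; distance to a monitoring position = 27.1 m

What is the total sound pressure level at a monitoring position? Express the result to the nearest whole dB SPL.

First find each source's level at the receiver (point-source: −20·log₁₀(r/r_ref)), then combine on an intensity basis.
shot-blast cabinet: 98.9 − 20·log₁₀(56.9/4.8) = 98.9 − 21.48 = 77.42 dB SPL.
grinder: 97.6 − 20·log₁₀(23.7/3.8) = 97.6 − 15.90 = 81.70 dB SPL.
fan: 72.5 − 20·log₁₀(27.1/2.7) = 72.5 − 20.03 = 52.47 dB SPL.
Σ 10^(L/10) = 2.034e+08 → L_total = 10·log₁₀(2.034e+08) = 83.08 dB SPL.

83 dB SPL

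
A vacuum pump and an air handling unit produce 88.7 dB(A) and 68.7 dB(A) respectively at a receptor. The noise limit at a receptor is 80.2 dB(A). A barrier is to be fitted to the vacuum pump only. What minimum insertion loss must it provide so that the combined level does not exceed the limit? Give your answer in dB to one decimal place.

Everything except the vacuum pump sums to 10^(68.7/10) = 7.413e+06 in linear terms, 68.70 dB(A).
The limit corresponds to 10^(80.2/10) = 1.047e+08; subtracting the fixed part leaves 9.730e+07 for the vacuum pump, i.e. 79.88 dB(A).
Required insertion loss = 88.7 − 79.88 = 8.82 dB.

8.8 dB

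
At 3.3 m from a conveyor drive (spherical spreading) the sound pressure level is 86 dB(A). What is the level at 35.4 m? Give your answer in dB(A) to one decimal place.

Point-source attenuation: ΔL = 20·log₁₀(r₂/r₁) = 20·log₁₀(35.4/3.3) = 20.610 dB.
L₂ = 86 − 20·log₁₀(35.4/3.3) = 86 − 20.610 = 65.39 dB(A).

65.4 dB(A)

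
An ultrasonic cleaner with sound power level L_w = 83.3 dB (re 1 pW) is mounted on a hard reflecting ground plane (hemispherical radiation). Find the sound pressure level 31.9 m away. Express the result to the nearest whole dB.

The power spreads over a hemisphere of area 2π·r², so L_p = L_w − 10·log₁₀(2π·r²).
2π·r² = 6394 m², 10·log₁₀ of that is 38.058 dB.
L_p = 83.3 − 38.058 = 45.24 dB.

45 dB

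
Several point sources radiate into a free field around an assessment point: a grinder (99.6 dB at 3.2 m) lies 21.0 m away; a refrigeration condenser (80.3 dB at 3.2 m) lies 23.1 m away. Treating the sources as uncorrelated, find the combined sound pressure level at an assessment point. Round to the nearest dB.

83 dB

First find each source's level at the receiver (point-source: −20·log₁₀(r/r_ref)), then combine on an intensity basis.
grinder: 99.6 − 20·log₁₀(21.0/3.2) = 99.6 − 16.34 = 83.26 dB.
refrigeration condenser: 80.3 − 20·log₁₀(23.1/3.2) = 80.3 − 17.17 = 63.13 dB.
Σ 10^(L/10) = 2.138e+08 → L_total = 10·log₁₀(2.138e+08) = 83.30 dB.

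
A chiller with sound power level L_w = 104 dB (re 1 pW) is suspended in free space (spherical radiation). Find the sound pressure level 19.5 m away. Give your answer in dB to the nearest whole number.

Free-field spherical radiation: L_p = L_w − 10·log₁₀(4π·r²), r = 19.5 m.
4π·r² = 4778 m², 10·log₁₀ of that is 36.793 dB.
L_p = 104 − 36.793 = 67.21 dB.

67 dB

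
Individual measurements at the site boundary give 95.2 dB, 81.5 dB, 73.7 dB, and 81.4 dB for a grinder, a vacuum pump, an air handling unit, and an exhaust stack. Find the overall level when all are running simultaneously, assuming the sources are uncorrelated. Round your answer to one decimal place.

95.6 dB

Incoherent sources combine by intensity addition: L_total = 10·log₁₀(Σ 10^(L_i/10)).
Σ 10^(L/10) = 10^(95.2/10) + 10^(81.5/10) + 10^(73.7/10) + 10^(81.4/10) = 3.614e+09.
L_total = 10·log₁₀(3.614e+09) = 95.58 dB.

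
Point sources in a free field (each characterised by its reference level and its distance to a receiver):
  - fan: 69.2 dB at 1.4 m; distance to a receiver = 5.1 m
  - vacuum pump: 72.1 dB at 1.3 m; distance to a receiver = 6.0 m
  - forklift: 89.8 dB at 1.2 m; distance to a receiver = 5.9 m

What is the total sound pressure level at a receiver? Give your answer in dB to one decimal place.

First find each source's level at the receiver (point-source: −20·log₁₀(r/r_ref)), then combine on an intensity basis.
fan: 69.2 − 20·log₁₀(5.1/1.4) = 69.2 − 11.23 = 57.97 dB.
vacuum pump: 72.1 − 20·log₁₀(6.0/1.3) = 72.1 − 13.28 = 58.82 dB.
forklift: 89.8 − 20·log₁₀(5.9/1.2) = 89.8 − 13.83 = 75.97 dB.
Σ 10^(L/10) = 4.089e+07 → L_total = 10·log₁₀(4.089e+07) = 76.12 dB.

76.1 dB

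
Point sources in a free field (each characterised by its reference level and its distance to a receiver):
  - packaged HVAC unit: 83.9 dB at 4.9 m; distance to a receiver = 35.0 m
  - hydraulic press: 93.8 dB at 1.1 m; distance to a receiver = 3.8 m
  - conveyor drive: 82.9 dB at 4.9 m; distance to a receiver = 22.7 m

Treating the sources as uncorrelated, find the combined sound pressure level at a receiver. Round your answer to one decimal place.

Propagate each source to the receiver with L = L_ref − 20·log₁₀(r/r_ref), then add intensities.
packaged HVAC unit: 83.9 − 20·log₁₀(35.0/4.9) = 83.9 − 17.08 = 66.82 dB.
hydraulic press: 93.8 − 20·log₁₀(3.8/1.1) = 93.8 − 10.77 = 83.03 dB.
conveyor drive: 82.9 − 20·log₁₀(22.7/4.9) = 82.9 − 13.32 = 69.58 dB.
Σ 10^(L/10) = 2.149e+08 → L_total = 10·log₁₀(2.149e+08) = 83.32 dB.

83.3 dB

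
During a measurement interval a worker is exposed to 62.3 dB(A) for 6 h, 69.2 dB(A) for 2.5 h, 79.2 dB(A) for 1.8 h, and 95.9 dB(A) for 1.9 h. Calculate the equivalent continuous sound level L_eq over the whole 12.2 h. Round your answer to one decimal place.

The energy average is taken in the linear domain: L_eq = 10·log₁₀[(Σ tᵢ·10^(Lᵢ/10))/T], T = 12.2 h.
Σ tᵢ·10^(Lᵢ/10) = 6·10^(62.3/10) + 2.5·10^(69.2/10) + 1.8·10^(79.2/10) + 1.9·10^(95.9/10) = 7.573e+09.
L_eq = 10·log₁₀(7.573e+09/12.2) = 87.93 dB(A).

87.9 dB(A)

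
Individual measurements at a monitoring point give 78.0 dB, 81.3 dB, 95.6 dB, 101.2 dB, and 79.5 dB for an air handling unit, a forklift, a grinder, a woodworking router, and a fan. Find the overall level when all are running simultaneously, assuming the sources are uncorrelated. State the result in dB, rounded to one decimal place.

Incoherent sources combine by intensity addition: L_total = 10·log₁₀(Σ 10^(L_i/10)).
Σ 10^(L/10) = 10^(78.0/10) + 10^(81.3/10) + 10^(95.6/10) + 10^(101.2/10) + 10^(79.5/10) = 1.710e+10.
L_total = 10·log₁₀(1.710e+10) = 102.33 dB.

102.3 dB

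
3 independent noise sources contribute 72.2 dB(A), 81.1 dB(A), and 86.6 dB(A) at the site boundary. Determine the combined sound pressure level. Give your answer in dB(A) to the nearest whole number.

Incoherent sources combine by intensity addition: L_total = 10·log₁₀(Σ 10^(L_i/10)).
Σ 10^(L/10) = 10^(72.2/10) + 10^(81.1/10) + 10^(86.6/10) = 6.025e+08.
L_total = 10·log₁₀(6.025e+08) = 87.80 dB(A).

88 dB(A)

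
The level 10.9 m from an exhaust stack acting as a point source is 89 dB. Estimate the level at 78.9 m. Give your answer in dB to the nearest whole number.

72 dB

For a point source, L₂ = L₁ − 20·log₁₀(r₂/r₁).
L₂ = 89 − 20·log₁₀(78.9/10.9) = 89 − 17.193 = 71.81 dB.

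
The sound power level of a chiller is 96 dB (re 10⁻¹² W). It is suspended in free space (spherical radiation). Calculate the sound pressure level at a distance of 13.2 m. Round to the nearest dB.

L_p = L_w − 10·log₁₀(4π·r²) with r = 13.2 m.
4π·r² = 2190 m², 10·log₁₀ of that is 33.404 dB.
L_p = 96 − 33.404 = 62.60 dB.

63 dB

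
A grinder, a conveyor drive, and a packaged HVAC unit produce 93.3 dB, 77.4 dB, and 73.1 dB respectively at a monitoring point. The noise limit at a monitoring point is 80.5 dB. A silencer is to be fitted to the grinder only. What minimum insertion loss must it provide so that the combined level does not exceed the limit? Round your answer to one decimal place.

Fixed contribution from the other sources: Σ 10^(L/10) = 10^(77.4/10) + 10^(73.1/10) = 7.537e+07 (78.77 dB).
To meet 80.5 dB overall, the treated grinder may contribute at most 10^(80.5/10) − 7.537e+07 = 3.683e+07, i.e. 75.66 dB.
Required insertion loss = 93.3 − 75.66 = 17.64 dB.

17.6 dB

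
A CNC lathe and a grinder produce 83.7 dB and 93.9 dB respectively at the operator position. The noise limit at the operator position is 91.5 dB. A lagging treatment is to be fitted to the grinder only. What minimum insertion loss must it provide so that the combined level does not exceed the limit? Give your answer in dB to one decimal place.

3.2 dB

Everything except the grinder sums to 10^(83.7/10) = 2.344e+08 in linear terms, 83.70 dB.
To meet 91.5 dB overall, the treated grinder may contribute at most 10^(91.5/10) − 2.344e+08 = 1.178e+09, i.e. 90.71 dB.
Required insertion loss = 93.9 − 90.71 = 3.19 dB.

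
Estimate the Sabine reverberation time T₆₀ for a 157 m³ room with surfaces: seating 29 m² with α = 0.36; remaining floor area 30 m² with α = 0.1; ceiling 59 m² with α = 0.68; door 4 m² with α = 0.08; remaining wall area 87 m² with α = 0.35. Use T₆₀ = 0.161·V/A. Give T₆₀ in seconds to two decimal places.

0.30 s

Summing Sᵢαᵢ: 29·0.36 + 30·0.1 + 59·0.68 + 4·0.08 + 87·0.35 = 84.33 m².
T₆₀ = 0.161·V/A = 0.161·157/84.33 = 0.300 s.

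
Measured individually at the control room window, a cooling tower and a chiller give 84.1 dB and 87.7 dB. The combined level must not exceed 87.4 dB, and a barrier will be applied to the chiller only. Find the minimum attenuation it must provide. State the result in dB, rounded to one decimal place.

3.0 dB

The untreated sources together contribute 10^(84.1/10) = 2.570e+08, i.e. 84.10 dB.
The limit corresponds to 10^(87.4/10) = 5.495e+08; subtracting the fixed part leaves 2.925e+08 for the chiller, i.e. 84.66 dB.
So the chiller must be reduced from 87.7 to 84.66 dB: IL = 3.04 dB.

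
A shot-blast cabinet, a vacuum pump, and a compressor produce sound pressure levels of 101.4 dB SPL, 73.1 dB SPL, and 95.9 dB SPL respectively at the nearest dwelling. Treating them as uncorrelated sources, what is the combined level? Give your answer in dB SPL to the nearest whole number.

Incoherent sources combine by intensity addition: L_total = 10·log₁₀(Σ 10^(L_i/10)).
Σ 10^(L/10) = 10^(101.4/10) + 10^(73.1/10) + 10^(95.9/10) = 1.771e+10.
L_total = 10·log₁₀(1.771e+10) = 102.48 dB SPL.

102 dB SPL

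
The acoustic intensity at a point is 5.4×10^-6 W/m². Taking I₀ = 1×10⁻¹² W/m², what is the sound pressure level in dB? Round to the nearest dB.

Dividing by I₀ shifts the exponent by 12: I/I₀ = 5.4×10^6.
L = 10·(0.7324 + 6) = 67.32 dB.

67 dB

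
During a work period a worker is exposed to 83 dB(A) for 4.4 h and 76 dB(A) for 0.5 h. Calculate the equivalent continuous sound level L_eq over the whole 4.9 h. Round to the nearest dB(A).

83 dB(A)

Weight each interval's intensity by its duration and average over T = 4.9 h:
Σ tᵢ·10^(Lᵢ/10) = 4.4·10^(83/10) + 0.5·10^(76/10) = 8.978e+08.
L_eq = 10·log₁₀(8.978e+08/4.9) = 82.63 dB(A).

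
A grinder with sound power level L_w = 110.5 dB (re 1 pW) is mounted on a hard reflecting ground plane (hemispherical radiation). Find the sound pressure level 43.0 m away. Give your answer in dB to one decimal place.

69.8 dB

L_p = L_w − 10·log₁₀(2π·r²) with r = 43.0 m.
2π·r² = 1.162e+04 m², 10·log₁₀ of that is 40.651 dB.
L_p = 110.5 − 40.651 = 69.85 dB.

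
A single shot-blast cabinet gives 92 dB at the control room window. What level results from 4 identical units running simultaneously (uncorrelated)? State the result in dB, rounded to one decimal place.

With 4 equal, uncorrelated contributions the intensity is 4× that of one unit, giving a rise of 10·log₁₀ 4.
L_total = 92 + 10·log₁₀(4) = 92 + 6.021 = 98.02 dB.

98.0 dB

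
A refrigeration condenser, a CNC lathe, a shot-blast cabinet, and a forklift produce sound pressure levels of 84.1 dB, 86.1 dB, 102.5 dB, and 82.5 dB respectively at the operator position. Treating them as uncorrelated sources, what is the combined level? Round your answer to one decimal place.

Incoherent sources combine by intensity addition: L_total = 10·log₁₀(Σ 10^(L_i/10)).
Σ 10^(L/10) = 10^(84.1/10) + 10^(86.1/10) + 10^(102.5/10) + 10^(82.5/10) = 1.863e+10.
L_total = 10·log₁₀(1.863e+10) = 102.70 dB.

102.7 dB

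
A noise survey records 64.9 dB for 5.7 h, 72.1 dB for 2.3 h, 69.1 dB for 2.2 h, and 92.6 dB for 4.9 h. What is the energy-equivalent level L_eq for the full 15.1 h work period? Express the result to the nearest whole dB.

Weight each interval's intensity by its duration and average over T = 15.1 h:
Σ tᵢ·10^(Lᵢ/10) = 5.7·10^(64.9/10) + 2.3·10^(72.1/10) + 2.2·10^(69.1/10) + 4.9·10^(92.6/10) = 8.989e+09.
L_eq = 10·log₁₀(8.989e+09/15.1) = 87.75 dB.

88 dB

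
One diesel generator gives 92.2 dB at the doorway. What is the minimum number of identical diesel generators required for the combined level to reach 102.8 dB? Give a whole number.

N identical sources give L₁ + 10·log₁₀ N, so require 10·log₁₀ N ≥ 102.8 − 92.2 = 10.6 dB.
N ≥ 10^(10.6/10) = 11.482, so N = 12.

12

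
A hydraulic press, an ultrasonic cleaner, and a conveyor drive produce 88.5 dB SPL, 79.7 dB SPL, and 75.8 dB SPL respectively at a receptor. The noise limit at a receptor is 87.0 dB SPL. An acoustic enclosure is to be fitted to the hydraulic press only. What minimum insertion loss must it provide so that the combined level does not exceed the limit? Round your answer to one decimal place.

Everything except the hydraulic press sums to 10^(79.7/10) + 10^(75.8/10) = 1.313e+08 in linear terms, 81.18 dB SPL.
To meet 87.0 dB SPL overall, the treated hydraulic press may contribute at most 10^(87.0/10) − 1.313e+08 = 3.698e+08, i.e. 85.68 dB SPL.
So the hydraulic press must be reduced from 88.5 to 85.68 dB SPL: IL = 2.82 dB.

2.8 dB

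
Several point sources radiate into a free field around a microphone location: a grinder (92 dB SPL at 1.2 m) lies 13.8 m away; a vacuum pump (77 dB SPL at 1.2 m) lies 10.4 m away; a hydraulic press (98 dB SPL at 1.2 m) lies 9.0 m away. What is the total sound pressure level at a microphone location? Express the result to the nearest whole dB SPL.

81 dB SPL

Apply inverse-square spreading to bring every level to the receiver, then sum 10^(L/10).
grinder: 92 − 20·log₁₀(13.8/1.2) = 92 − 21.21 = 70.79 dB SPL.
vacuum pump: 77 − 20·log₁₀(10.4/1.2) = 77 − 18.76 = 58.24 dB SPL.
hydraulic press: 98 − 20·log₁₀(9.0/1.2) = 98 − 17.50 = 80.50 dB SPL.
Σ 10^(L/10) = 1.248e+08 → L_total = 10·log₁₀(1.248e+08) = 80.96 dB SPL.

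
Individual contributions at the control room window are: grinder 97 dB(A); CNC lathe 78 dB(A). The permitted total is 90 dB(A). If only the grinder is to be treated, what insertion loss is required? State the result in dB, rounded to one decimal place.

7.3 dB

Fixed contribution from the other source: Σ 10^(L/10) = 10^(78/10) = 6.310e+07 (78.00 dB(A)).
The limit corresponds to 10^(90/10) = 1.000e+09; subtracting the fixed part leaves 9.369e+08 for the grinder, i.e. 89.72 dB(A).
Required insertion loss = 97 − 89.72 = 7.28 dB.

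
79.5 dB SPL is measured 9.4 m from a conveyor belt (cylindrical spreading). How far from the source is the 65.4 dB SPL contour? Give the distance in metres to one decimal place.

The 14.1 dB drop corresponds to a distance ratio of 10^(14.1/10) for a line source.
r₂ = 9.4·10^((79.5−65.4)/10) = 9.4·10^(14.1/10) = 241.62 m.

241.6 m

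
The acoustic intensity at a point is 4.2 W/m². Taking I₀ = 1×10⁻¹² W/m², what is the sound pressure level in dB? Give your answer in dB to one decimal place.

126.2 dB

L = 10·log₁₀(I/I₀) = 10·log₁₀(4.2/10⁻¹²) = 10·log₁₀(4.2×10^12).
L = 10·(0.6232 + 12) = 126.23 dB.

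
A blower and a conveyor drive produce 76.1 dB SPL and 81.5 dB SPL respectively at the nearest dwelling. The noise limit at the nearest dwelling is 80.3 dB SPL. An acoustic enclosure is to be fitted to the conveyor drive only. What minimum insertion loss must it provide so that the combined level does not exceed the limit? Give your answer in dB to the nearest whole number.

3 dB

Everything except the conveyor drive sums to 10^(76.1/10) = 4.074e+07 in linear terms, 76.10 dB SPL.
To meet 80.3 dB SPL overall, the treated conveyor drive may contribute at most 10^(80.3/10) − 4.074e+07 = 6.641e+07, i.e. 78.22 dB SPL.
Required insertion loss = 81.5 − 78.22 = 3.28 dB.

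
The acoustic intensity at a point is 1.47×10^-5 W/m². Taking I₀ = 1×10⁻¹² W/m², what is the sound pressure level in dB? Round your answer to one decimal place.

71.7 dB

L = 10·log₁₀(I/I₀) = 10·log₁₀(1.47×10^-5/10⁻¹²) = 10·log₁₀(1.47×10^7).
L = 10·(0.1673 + 7) = 71.67 dB.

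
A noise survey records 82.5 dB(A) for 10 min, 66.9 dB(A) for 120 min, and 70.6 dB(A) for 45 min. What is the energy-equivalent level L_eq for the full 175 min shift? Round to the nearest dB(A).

72 dB(A)

Weight each interval's intensity by its duration and average over T = 175 min:
Σ tᵢ·10^(Lᵢ/10) = 10·10^(82.5/10) + 120·10^(66.9/10) + 45·10^(70.6/10) = 2.883e+09.
L_eq = 10·log₁₀(2.883e+09/175) = 72.17 dB(A).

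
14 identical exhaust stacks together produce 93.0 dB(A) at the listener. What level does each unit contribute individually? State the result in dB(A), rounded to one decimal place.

14 equal contributions raise the level by 10·log₁₀ 14 = 11.461 dB, so each unit alone gives 93.0 − 11.461.

81.5 dB(A)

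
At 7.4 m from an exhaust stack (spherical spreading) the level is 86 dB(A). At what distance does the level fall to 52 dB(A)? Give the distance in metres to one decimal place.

The 34.0 dB drop corresponds to a distance ratio of 10^(34.0/20) for a point source.
r₂ = 7.4·10^((86−52)/20) = 7.4·10^(34.0/20) = 370.88 m.

370.9 m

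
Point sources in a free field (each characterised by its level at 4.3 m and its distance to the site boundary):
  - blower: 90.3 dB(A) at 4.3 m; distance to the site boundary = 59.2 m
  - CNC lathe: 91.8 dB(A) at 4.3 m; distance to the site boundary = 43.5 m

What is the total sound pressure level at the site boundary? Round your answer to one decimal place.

Propagate each source to the receiver with L = L_ref − 20·log₁₀(r/r_ref), then add intensities.
blower: 90.3 − 20·log₁₀(59.2/4.3) = 90.3 − 22.78 = 67.52 dB(A).
CNC lathe: 91.8 − 20·log₁₀(43.5/4.3) = 91.8 − 20.10 = 71.70 dB(A).
Σ 10^(L/10) = 2.044e+07 → L_total = 10·log₁₀(2.044e+07) = 73.11 dB(A).

73.1 dB(A)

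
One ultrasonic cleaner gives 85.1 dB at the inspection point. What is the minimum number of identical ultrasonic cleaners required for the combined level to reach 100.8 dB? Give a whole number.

The shortfall is 100.8 − 85.1 = 15.7 dB, and N units add 10·log₁₀ N, so need 10·log₁₀ N ≥ 15.7.
N ≥ 10^(15.7/10) = 37.154, so N = 38.

38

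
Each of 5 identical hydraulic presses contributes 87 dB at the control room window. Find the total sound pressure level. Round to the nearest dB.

L_total = L₁ + 10·log₁₀ N for N identical incoherent sources.
L_total = 87 + 10·log₁₀(5) = 87 + 6.990 = 93.99 dB.

94 dB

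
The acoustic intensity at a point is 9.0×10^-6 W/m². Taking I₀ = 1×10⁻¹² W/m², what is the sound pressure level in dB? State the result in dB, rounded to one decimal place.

I/I₀ = 9.0×10^-6/10⁻¹² = 9.0×10^6, and L = 10·log₁₀(I/I₀).
L = 10·(0.9542 + 6) = 69.54 dB.

69.5 dB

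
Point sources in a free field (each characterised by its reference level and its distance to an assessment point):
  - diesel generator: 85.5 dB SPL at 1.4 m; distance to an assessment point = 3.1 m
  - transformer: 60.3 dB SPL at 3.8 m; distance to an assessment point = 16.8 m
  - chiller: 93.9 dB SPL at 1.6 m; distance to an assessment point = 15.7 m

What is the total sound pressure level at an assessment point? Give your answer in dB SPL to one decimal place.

79.9 dB SPL

Apply inverse-square spreading to bring every level to the receiver, then sum 10^(L/10).
diesel generator: 85.5 − 20·log₁₀(3.1/1.4) = 85.5 − 6.90 = 78.60 dB SPL.
transformer: 60.3 − 20·log₁₀(16.8/3.8) = 60.3 − 12.91 = 47.39 dB SPL.
chiller: 93.9 − 20·log₁₀(15.7/1.6) = 93.9 − 19.84 = 74.06 dB SPL.
Σ 10^(L/10) = 9.791e+07 → L_total = 10·log₁₀(9.791e+07) = 79.91 dB SPL.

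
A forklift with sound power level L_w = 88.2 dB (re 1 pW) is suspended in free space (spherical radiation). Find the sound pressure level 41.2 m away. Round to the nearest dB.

45 dB

The power spreads over a sphere of area 4π·r², so L_p = L_w − 10·log₁₀(4π·r²).
4π·r² = 2.133e+04 m², 10·log₁₀ of that is 43.290 dB.
L_p = 88.2 − 43.290 = 44.91 dB.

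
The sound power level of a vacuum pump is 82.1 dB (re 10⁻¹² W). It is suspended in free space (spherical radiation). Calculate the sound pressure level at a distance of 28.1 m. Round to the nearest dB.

Free-field spherical radiation: L_p = L_w − 10·log₁₀(4π·r²), r = 28.1 m.
4π·r² = 9923 m², 10·log₁₀ of that is 39.966 dB.
L_p = 82.1 − 39.966 = 42.13 dB.

42 dB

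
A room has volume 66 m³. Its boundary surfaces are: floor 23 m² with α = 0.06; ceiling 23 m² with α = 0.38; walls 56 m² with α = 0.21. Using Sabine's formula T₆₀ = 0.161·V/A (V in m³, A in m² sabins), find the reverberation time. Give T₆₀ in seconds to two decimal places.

Summing Sᵢαᵢ: 23·0.06 + 23·0.38 + 56·0.21 = 21.88 m².
T₆₀ = 0.161 × 66 / 21.88 = 0.486 s.

0.49 s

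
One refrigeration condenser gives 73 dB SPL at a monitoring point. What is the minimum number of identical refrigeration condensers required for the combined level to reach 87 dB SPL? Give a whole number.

26

The shortfall is 87 − 73 = 14.0 dB, and N units add 10·log₁₀ N, so need 10·log₁₀ N ≥ 14.0.
N ≥ 10^(14.0/10) = 25.119, so N = 26.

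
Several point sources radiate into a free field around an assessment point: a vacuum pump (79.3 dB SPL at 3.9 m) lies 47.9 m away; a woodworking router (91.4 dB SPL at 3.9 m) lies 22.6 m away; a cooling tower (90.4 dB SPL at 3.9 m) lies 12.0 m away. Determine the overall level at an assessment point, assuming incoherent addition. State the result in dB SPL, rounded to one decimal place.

First find each source's level at the receiver (point-source: −20·log₁₀(r/r_ref)), then combine on an intensity basis.
vacuum pump: 79.3 − 20·log₁₀(47.9/3.9) = 79.3 − 21.79 = 57.51 dB SPL.
woodworking router: 91.4 − 20·log₁₀(22.6/3.9) = 91.4 − 15.26 = 76.14 dB SPL.
cooling tower: 90.4 − 20·log₁₀(12.0/3.9) = 90.4 − 9.76 = 80.64 dB SPL.
Σ 10^(L/10) = 1.575e+08 → L_total = 10·log₁₀(1.575e+08) = 81.97 dB SPL.

82.0 dB SPL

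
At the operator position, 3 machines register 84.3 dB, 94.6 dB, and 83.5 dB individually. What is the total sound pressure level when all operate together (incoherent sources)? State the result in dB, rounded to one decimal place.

For uncorrelated sources the intensities add, so convert each level to linear form, sum, and take 10·log₁₀ of the total.
Σ 10^(L/10) = 10^(84.3/10) + 10^(94.6/10) + 10^(83.5/10) = 3.377e+09.
L_total = 10·log₁₀(3.377e+09) = 95.29 dB.

95.3 dB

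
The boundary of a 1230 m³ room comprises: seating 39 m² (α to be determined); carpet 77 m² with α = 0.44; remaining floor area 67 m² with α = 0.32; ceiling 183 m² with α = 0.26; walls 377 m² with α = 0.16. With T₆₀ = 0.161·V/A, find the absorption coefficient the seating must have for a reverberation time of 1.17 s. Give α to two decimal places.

A = 0.161·V/T₆₀ = 0.161·1230/1.17 = 169.26 m² sabins.
Absorption from the other surfaces = 77·0.44 + 67·0.32 + 183·0.26 + 377·0.16 = 163.22 m², so the seating must supply 6.04 m² over 39 m².
α = 6.04/39 = 0.155.

0.15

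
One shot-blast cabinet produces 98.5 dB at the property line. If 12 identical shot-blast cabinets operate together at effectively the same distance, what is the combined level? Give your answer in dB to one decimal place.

L_total = L₁ + 10·log₁₀ N for N identical incoherent sources.
L_total = 98.5 + 10·log₁₀(12) = 98.5 + 10.792 = 109.29 dB.

109.3 dB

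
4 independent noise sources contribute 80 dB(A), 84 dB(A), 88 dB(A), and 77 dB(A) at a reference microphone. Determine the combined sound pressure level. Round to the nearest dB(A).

90 dB(A)

Incoherent sources combine by intensity addition: L_total = 10·log₁₀(Σ 10^(L_i/10)).
Σ 10^(L/10) = 10^(80/10) + 10^(84/10) + 10^(88/10) + 10^(77/10) = 1.032e+09.
L_total = 10·log₁₀(1.032e+09) = 90.14 dB(A).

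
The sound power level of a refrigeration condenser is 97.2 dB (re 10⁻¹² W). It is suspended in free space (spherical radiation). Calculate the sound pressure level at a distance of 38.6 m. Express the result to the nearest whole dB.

54 dB

Free-field spherical radiation: L_p = L_w − 10·log₁₀(4π·r²), r = 38.6 m.
4π·r² = 1.872e+04 m², 10·log₁₀ of that is 42.724 dB.
L_p = 97.2 − 42.724 = 54.48 dB.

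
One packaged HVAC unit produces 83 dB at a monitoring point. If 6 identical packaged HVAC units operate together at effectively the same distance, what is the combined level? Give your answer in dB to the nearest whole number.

91 dB

L_total = L₁ + 10·log₁₀ N for N identical incoherent sources.
L_total = 83 + 10·log₁₀(6) = 83 + 7.782 = 90.78 dB.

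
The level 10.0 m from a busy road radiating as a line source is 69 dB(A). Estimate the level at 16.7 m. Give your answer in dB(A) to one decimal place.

66.8 dB(A)

Line-source attenuation: ΔL = 10·log₁₀(r₂/r₁) = 10·log₁₀(16.7/10.0) = 2.227 dB.
L₂ = 69 − 10·log₁₀(16.7/10.0) = 69 − 2.227 = 66.77 dB(A).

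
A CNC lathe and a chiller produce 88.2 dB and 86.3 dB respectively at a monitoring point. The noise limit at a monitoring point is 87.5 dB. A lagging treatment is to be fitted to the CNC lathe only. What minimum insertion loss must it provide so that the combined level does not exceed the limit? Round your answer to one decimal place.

6.9 dB

The untreated sources together contribute 10^(86.3/10) = 4.266e+08, i.e. 86.30 dB.
The limit corresponds to 10^(87.5/10) = 5.623e+08; subtracting the fixed part leaves 1.358e+08 for the CNC lathe, i.e. 81.33 dB.
Required insertion loss = 88.2 − 81.33 = 6.87 dB.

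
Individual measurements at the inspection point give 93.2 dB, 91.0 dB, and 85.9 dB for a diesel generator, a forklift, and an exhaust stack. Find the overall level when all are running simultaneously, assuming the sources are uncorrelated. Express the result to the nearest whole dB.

96 dB

Incoherent sources combine by intensity addition: L_total = 10·log₁₀(Σ 10^(L_i/10)).
Σ 10^(L/10) = 10^(93.2/10) + 10^(91.0/10) + 10^(85.9/10) = 3.737e+09.
L_total = 10·log₁₀(3.737e+09) = 95.73 dB.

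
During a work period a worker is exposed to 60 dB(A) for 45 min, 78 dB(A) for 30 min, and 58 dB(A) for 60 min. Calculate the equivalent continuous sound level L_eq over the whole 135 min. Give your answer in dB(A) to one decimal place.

The energy average is taken in the linear domain: L_eq = 10·log₁₀[(Σ tᵢ·10^(Lᵢ/10))/T], T = 135 min.
Σ tᵢ·10^(Lᵢ/10) = 45·10^(60/10) + 30·10^(78/10) + 60·10^(58/10) = 1.976e+09.
L_eq = 10·log₁₀(1.976e+09/135) = 71.65 dB(A).

71.7 dB(A)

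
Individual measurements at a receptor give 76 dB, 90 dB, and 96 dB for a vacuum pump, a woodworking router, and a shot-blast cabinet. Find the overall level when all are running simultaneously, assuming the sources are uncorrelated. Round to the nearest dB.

97 dB

For uncorrelated sources the intensities add, so convert each level to linear form, sum, and take 10·log₁₀ of the total.
Σ 10^(L/10) = 10^(76/10) + 10^(90/10) + 10^(96/10) = 5.021e+09.
L_total = 10·log₁₀(5.021e+09) = 97.01 dB.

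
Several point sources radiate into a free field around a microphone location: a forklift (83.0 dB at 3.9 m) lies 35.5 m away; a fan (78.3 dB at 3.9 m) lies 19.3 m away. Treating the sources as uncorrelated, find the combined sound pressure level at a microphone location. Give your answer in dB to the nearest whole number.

Apply inverse-square spreading to bring every level to the receiver, then sum 10^(L/10).
forklift: 83.0 − 20·log₁₀(35.5/3.9) = 83.0 − 19.18 = 63.82 dB.
fan: 78.3 − 20·log₁₀(19.3/3.9) = 78.3 − 13.89 = 64.41 dB.
Σ 10^(L/10) = 5.169e+06 → L_total = 10·log₁₀(5.169e+06) = 67.13 dB.

67 dB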